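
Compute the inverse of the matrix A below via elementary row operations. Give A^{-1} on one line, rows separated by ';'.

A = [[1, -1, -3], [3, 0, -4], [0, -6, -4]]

Gauss-Jordan on [A | I]:
R2 <- R2 - (3)*R1:  [  0   3   5  |  -3   1   0 ]
R2 <- (1/3)*R2:  [   0    1  5/3  |   -1  1/3    0 ]
R1 <- R1 - (-1)*R2:  [    1     0  -4/3  |     0   1/3     0 ]
R3 <- R3 - (-6)*R2:  [  0   0   6  |  -6   2   1 ]
R3 <- (1/6)*R3:  [   0    0    1  |   -1  1/3  1/6 ]
R1 <- R1 - (-4/3)*R3:  [    1     0     0  |  -4/3   7/9   2/9 ]
R2 <- R2 - (5/3)*R3:  [     0      1      0  |    2/3   -2/9  -5/18 ]
Right block of [I | A^{-1}] is the inverse:
[ -4/3   7/9    2/9 ]
[  2/3  -2/9  -5/18 ]
[   -1   1/3    1/6 ]

inverse = [-4/3 7/9 2/9; 2/3 -2/9 -5/18; -1 1/3 1/6]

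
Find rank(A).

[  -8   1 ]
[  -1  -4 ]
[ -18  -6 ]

Row reduction:
R2 <- R2 - (1/8)*R1:  [     0  -33/8 ]
R3 <- R3 - (9/4)*R1:  [     0  -33/4 ]
R3 <- R3 - (2)*R2:  [ 0  0 ]
Row echelon form:
[ -8      1 ]
[  0  -33/8 ]
[  0      0 ]
Nonzero rows / pivot columns: 2

rank(A) = 2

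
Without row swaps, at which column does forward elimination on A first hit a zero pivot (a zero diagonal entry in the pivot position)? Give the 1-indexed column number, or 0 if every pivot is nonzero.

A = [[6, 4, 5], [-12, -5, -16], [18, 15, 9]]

Naive forward elimination:
R2 <- R2 - (-2)*R1:  [  0   3  -6 ]
R3 <- R3 - (3)*R1:  [  0   3  -6 ]
R3 <- R3 - (1)*R2:  [ 0  0  0 ]
Matrix at this point:
[ 6  4   5 ]
[ 0  3  -6 ]
[ 0  0   0 ]
Pivot entry (3,3) in the last row is zero and there are no rows below to swap with -> zero pivot in column 3 (A is singular).

first zero-pivot column = 3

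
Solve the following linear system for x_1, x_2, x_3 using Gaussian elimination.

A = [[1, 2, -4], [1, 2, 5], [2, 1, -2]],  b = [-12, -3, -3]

Forward elimination on [A|b]:
R2 <- R2 - (1)*R1:  [ 0  0  9  9 ]
R3 <- R3 - (2)*R1:  [  0  -3   6  21 ]
R2 <-> R3   (pivot in column 2 was zero)
[ 1   2  -4  -12 ]
[ 0  -3   6   21 ]
[ 0   0   9    9 ]
Row echelon form:
[ 1   2  -4  |  -12 ]
[ 0  -3   6  |   21 ]
[ 0   0   9  |    9 ]
Back-substitution:
x_3 = (9) / 9 = 1
x_2 = (21 - (6)*(1)) / -3 = -5
x_1 = (-12 - (2)*(-5) - (-4)*(1)) / 1 = 2

(2, -5, 1)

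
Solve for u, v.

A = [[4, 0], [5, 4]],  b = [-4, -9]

Forward elimination on [A|b]:
R2 <- R2 - (5/4)*R1:  [  0   4  -4 ]
Row echelon form:
[ 4  0  |  -4 ]
[ 0  4  |  -4 ]
Back-substitution:
v = (-4) / 4 = -1
u = (-4) / 4 = -1

(-1, -1)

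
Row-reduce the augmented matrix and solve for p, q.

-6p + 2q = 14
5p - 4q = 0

Forward elimination on [A|b]:
R2 <- R2 - (-5/6)*R1:  [    0  -7/3  35/3 ]
Row echelon form:
[ -6     2  |    14 ]
[  0  -7/3  |  35/3 ]
Back-substitution:
q = (35/3) / (-7/3) = -5
p = (14 - (2)*(-5)) / -6 = -4

(-4, -5)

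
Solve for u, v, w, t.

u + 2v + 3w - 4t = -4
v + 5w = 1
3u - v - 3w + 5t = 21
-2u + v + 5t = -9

Forward elimination on [A|b]:
R3 <- R3 - (3)*R1:  [   0   -7  -12   17   33 ]
R4 <- R4 - (-2)*R1:  [   0    5    6   -3  -17 ]
R3 <- R3 - (-7)*R2:  [  0   0  23  17  40 ]
R4 <- R4 - (5)*R2:  [   0    0  -19   -3  -22 ]
R4 <- R4 - (-19/23)*R3:  [      0       0       0  254/23  254/23 ]
Row echelon form:
[ 1  2   3      -4  |      -4 ]
[ 0  1   5       0  |       1 ]
[ 0  0  23      17  |      40 ]
[ 0  0   0  254/23  |  254/23 ]
Back-substitution:
t = (254/23) / (254/23) = 1
w = (40 - (17)*(1)) / 23 = 1
v = (1 - (5)*(1)) / 1 = -4
u = (-4 - (2)*(-4) - (3)*(1) - (-4)*(1)) / 1 = 5

(5, -4, 1, 1)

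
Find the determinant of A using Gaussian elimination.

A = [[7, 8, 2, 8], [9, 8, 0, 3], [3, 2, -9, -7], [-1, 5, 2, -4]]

Forward elimination:
R2 <- R2 - (9/7)*R1:  [     0  -16/7  -18/7  -51/7 ]
R3 <- R3 - (3/7)*R1:  [     0  -10/7  -69/7  -73/7 ]
R4 <- R4 - (-1/7)*R1:  [     0   43/7   16/7  -20/7 ]
R3 <- R3 - (5/8)*R2:  [     0      0  -33/4  -47/8 ]
R4 <- R4 - (-43/16)*R2:  [       0        0    -37/8  -359/16 ]
R4 <- R4 - (37/66)*R3:  [         0          0          0  -2527/132 ]
Upper-triangular form:
[ 7      8      2          8 ]
[ 0  -16/7  -18/7      -51/7 ]
[ 0      0  -33/4      -47/8 ]
[ 0      0      0  -2527/132 ]
det(A) = (-1)^0 * (7) * (-16/7) * (-33/4) * (-2527/132) = -2527  (0 row swaps -> sign +1)

det(A) = -2527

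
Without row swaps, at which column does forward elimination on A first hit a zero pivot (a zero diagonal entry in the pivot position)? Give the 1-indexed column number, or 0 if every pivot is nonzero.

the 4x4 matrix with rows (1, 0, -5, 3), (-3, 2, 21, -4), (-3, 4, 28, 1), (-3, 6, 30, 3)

first zero-pivot column = 0

Naive forward elimination:
R2 <- R2 - (-3)*R1:  [ 0  2  6  5 ]
R3 <- R3 - (-3)*R1:  [  0   4  13  10 ]
R4 <- R4 - (-3)*R1:  [  0   6  15  12 ]
R3 <- R3 - (2)*R2:  [ 0  0  1  0 ]
R4 <- R4 - (3)*R2:  [  0   0  -3  -3 ]
R4 <- R4 - (-3)*R3:  [  0   0   0  -3 ]
All pivots nonzero; naive elimination completes without hitting a zero pivot.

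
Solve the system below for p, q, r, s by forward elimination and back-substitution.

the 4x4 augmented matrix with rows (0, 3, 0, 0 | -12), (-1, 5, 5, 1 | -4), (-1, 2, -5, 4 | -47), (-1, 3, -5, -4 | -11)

Forward elimination on [A|b]:
R1 <-> R2   (pivot in column 1 was zero)
[ -1  5   5   1   -4 ]
[  0  3   0   0  -12 ]
[ -1  2  -5   4  -47 ]
[ -1  3  -5  -4  -11 ]
R3 <- R3 - (1)*R1:  [   0   -3  -10    3  -43 ]
R4 <- R4 - (1)*R1:  [   0   -2  -10   -5   -7 ]
R3 <- R3 - (-1)*R2:  [   0    0  -10    3  -55 ]
R4 <- R4 - (-2/3)*R2:  [   0    0  -10   -5  -15 ]
R4 <- R4 - (1)*R3:  [  0   0   0  -8  40 ]
Row echelon form:
[ -1  5    5   1  |   -4 ]
[  0  3    0   0  |  -12 ]
[  0  0  -10   3  |  -55 ]
[  0  0    0  -8  |   40 ]
Back-substitution:
s = (40) / -8 = -5
r = (-55 - (3)*(-5)) / -10 = 4
q = (-12) / 3 = -4
p = (-4 - (5)*(-4) - (5)*(4) - (1)*(-5)) / -1 = -1

(-1, -4, 4, -5)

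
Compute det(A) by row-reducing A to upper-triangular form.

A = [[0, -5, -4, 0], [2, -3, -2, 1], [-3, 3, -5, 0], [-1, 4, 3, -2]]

Forward elimination:
R1 <-> R2   (pivot in column 1 was zero)
[  2  -3  -2   1 ]
[  0  -5  -4   0 ]
[ -3   3  -5   0 ]
[ -1   4   3  -2 ]
R3 <- R3 - (-3/2)*R1:  [    0  -3/2    -8   3/2 ]
R4 <- R4 - (-1/2)*R1:  [    0   5/2     2  -3/2 ]
R3 <- R3 - (3/10)*R2:  [     0      0  -34/5    3/2 ]
R4 <- R4 - (-1/2)*R2:  [    0     0     0  -3/2 ]
Upper-triangular form:
[ 2  -3     -2     1 ]
[ 0  -5     -4     0 ]
[ 0   0  -34/5   3/2 ]
[ 0   0      0  -3/2 ]
det(A) = (-1)^1 * (2) * (-5) * (-34/5) * (-3/2) = 102  (1 row swap -> sign -1)

det(A) = 102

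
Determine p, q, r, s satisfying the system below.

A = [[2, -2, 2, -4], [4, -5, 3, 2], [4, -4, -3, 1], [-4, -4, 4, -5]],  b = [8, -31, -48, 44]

(-5, 3, 4, -4)

Forward elimination on [A|b]:
R2 <- R2 - (2)*R1:  [   0   -1   -1   10  -47 ]
R3 <- R3 - (2)*R1:  [   0    0   -7    9  -64 ]
R4 <- R4 - (-2)*R1:  [   0   -8    8  -13   60 ]
R4 <- R4 - (8)*R2:  [   0    0   16  -93  436 ]
R4 <- R4 - (-16/7)*R3:  [      0       0       0  -507/7  2028/7 ]
Row echelon form:
[ 2  -2   2      -4  |       8 ]
[ 0  -1  -1      10  |     -47 ]
[ 0   0  -7       9  |     -64 ]
[ 0   0   0  -507/7  |  2028/7 ]
Back-substitution:
s = (2028/7) / (-507/7) = -4
r = (-64 - (9)*(-4)) / -7 = 4
q = (-47 - (-1)*(4) - (10)*(-4)) / -1 = 3
p = (8 - (-2)*(3) - (2)*(4) - (-4)*(-4)) / 2 = -5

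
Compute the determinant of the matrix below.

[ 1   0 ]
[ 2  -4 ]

Forward elimination:
R2 <- R2 - (2)*R1:  [  0  -4 ]
Upper-triangular form:
[ 1   0 ]
[ 0  -4 ]
det(A) = (-1)^0 * (1) * (-4) = -4  (0 row swaps -> sign +1)

det(A) = -4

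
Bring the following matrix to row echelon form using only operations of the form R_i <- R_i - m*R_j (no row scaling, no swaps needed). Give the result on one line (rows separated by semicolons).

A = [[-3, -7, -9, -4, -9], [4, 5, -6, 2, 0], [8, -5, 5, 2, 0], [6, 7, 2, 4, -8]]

REF = [-3 -7 -9 -4 -9; 0 -13/3 -18 -10/3 -12; 0 0 1031/13 124/13 540/13; 0 0 0 -194/1031 -13882/1031]

Forward elimination:
R2 <- R2 - (-4/3)*R1:  [     0  -13/3    -18  -10/3    -12 ]
R3 <- R3 - (-8/3)*R1:  [     0  -71/3    -19  -26/3    -24 ]
R4 <- R4 - (-2)*R1:  [   0   -7  -16   -4  -26 ]
R3 <- R3 - (71/13)*R2:  [       0        0  1031/13   124/13   540/13 ]
R4 <- R4 - (21/13)*R2:  [      0       0  170/13   18/13  -86/13 ]
R4 <- R4 - (170/1031)*R3:  [           0            0            0    -194/1031  -13882/1031 ]
Row echelon form:
[ -3     -7       -9         -4           -9 ]
[  0  -13/3      -18      -10/3          -12 ]
[  0      0  1031/13     124/13       540/13 ]
[  0      0        0  -194/1031  -13882/1031 ]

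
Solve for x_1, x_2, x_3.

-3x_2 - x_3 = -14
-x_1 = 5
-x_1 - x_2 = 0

(-5, 5, -1)

Forward elimination on [A|b]:
R1 <-> R2   (pivot in column 1 was zero)
[ -1   0   0    5 ]
[  0  -3  -1  -14 ]
[ -1  -1   0    0 ]
R3 <- R3 - (1)*R1:  [  0  -1   0  -5 ]
R3 <- R3 - (1/3)*R2:  [    0     0   1/3  -1/3 ]
Row echelon form:
[ -1   0    0  |     5 ]
[  0  -3   -1  |   -14 ]
[  0   0  1/3  |  -1/3 ]
Back-substitution:
x_3 = (-1/3) / (1/3) = -1
x_2 = (-14 - (-1)*(-1)) / -3 = 5
x_1 = (5) / -1 = -5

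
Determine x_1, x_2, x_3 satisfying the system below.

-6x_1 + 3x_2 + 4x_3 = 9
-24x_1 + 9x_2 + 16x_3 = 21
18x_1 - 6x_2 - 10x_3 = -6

Forward elimination on [A|b]:
R2 <- R2 - (4)*R1:  [   0   -3    0  -15 ]
R3 <- R3 - (-3)*R1:  [  0   3   2  21 ]
R3 <- R3 - (-1)*R2:  [ 0  0  2  6 ]
Row echelon form:
[ -6   3  4  |    9 ]
[  0  -3  0  |  -15 ]
[  0   0  2  |    6 ]
Back-substitution:
x_3 = (6) / 2 = 3
x_2 = (-15) / -3 = 5
x_1 = (9 - (3)*(5) - (4)*(3)) / -6 = 3

(3, 5, 3)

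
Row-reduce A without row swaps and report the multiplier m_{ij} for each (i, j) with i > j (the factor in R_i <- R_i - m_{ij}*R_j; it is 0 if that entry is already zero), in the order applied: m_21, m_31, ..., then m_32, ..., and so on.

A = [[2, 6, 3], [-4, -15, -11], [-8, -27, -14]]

multipliers: -2, -4, 1

Forward elimination:
R2 <- R2 - (-2)*R1:  [  0  -3  -5 ]
R3 <- R3 - (-4)*R1:  [  0  -3  -2 ]
R3 <- R3 - (1)*R2:  [ 0  0  3 ]
Multipliers (in order of application): m_{21} = -2, m_{31} = -4, m_{32} = 1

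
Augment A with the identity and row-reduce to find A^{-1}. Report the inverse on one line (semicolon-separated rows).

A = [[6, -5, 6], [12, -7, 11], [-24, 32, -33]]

Gauss-Jordan on [A | I]:
R1 <- (1/6)*R1:  [    1  -5/6     1  |   1/6     0     0 ]
R2 <- R2 - (12)*R1:  [  0   3  -1  |  -2   1   0 ]
R3 <- R3 - (-24)*R1:  [  0  12  -9  |   4   0   1 ]
R2 <- (1/3)*R2:  [    0     1  -1/3  |  -2/3   1/3     0 ]
R1 <- R1 - (-5/6)*R2:  [     1      0  13/18  |  -7/18   5/18      0 ]
R3 <- R3 - (12)*R2:  [  0   0  -5  |  12  -4   1 ]
R3 <- (1/-5)*R3:  [     0      0      1  |  -12/5    4/5   -1/5 ]
R1 <- R1 - (13/18)*R3:  [      1       0       0  |  121/90   -3/10   13/90 ]
R2 <- R2 - (-1/3)*R3:  [      0       1       0  |  -22/15     3/5   -1/15 ]
Right block of [I | A^{-1}] is the inverse:
[ 121/90  -3/10  13/90 ]
[ -22/15    3/5  -1/15 ]
[  -12/5    4/5   -1/5 ]

inverse = [121/90 -3/10 13/90; -22/15 3/5 -1/15; -12/5 4/5 -1/5]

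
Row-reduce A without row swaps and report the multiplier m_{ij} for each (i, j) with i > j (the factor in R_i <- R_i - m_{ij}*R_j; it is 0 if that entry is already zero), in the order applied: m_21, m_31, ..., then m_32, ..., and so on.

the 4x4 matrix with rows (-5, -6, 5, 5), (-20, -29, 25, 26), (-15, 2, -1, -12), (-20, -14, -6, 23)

Forward elimination:
R2 <- R2 - (4)*R1:  [  0  -5   5   6 ]
R3 <- R3 - (3)*R1:  [   0   20  -16  -27 ]
R4 <- R4 - (4)*R1:  [   0   10  -26    3 ]
R3 <- R3 - (-4)*R2:  [  0   0   4  -3 ]
R4 <- R4 - (-2)*R2:  [   0    0  -16   15 ]
R4 <- R4 - (-4)*R3:  [ 0  0  0  3 ]
Multipliers (in order of application): m_{21} = 4, m_{31} = 3, m_{41} = 4, m_{32} = -4, m_{42} = -2, m_{43} = -4

multipliers: 4, 3, 4, -4, -2, -4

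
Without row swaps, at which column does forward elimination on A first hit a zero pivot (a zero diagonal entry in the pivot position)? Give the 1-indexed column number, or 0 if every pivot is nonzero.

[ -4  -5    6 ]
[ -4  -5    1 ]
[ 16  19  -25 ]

first zero-pivot column = 2

Naive forward elimination:
R2 <- R2 - (1)*R1:  [  0   0  -5 ]
R3 <- R3 - (-4)*R1:  [  0  -1  -1 ]
Matrix at this point:
[ -4  -5   6 ]
[  0   0  -5 ]
[  0  -1  -1 ]
Pivot entry (2,2) is zero but row 3 has -1 in column 2 -> naive elimination stops; a row interchange (e.g. R2 <-> R3) would be required here.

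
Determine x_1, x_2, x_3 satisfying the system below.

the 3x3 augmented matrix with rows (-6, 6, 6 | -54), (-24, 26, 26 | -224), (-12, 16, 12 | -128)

(5, -5, 1)

Forward elimination on [A|b]:
R2 <- R2 - (4)*R1:  [  0   2   2  -8 ]
R3 <- R3 - (2)*R1:  [   0    4    0  -20 ]
R3 <- R3 - (2)*R2:  [  0   0  -4  -4 ]
Row echelon form:
[ -6  6   6  |  -54 ]
[  0  2   2  |   -8 ]
[  0  0  -4  |   -4 ]
Back-substitution:
x_3 = (-4) / -4 = 1
x_2 = (-8 - (2)*(1)) / 2 = -5
x_1 = (-54 - (6)*(-5) - (6)*(1)) / -6 = 5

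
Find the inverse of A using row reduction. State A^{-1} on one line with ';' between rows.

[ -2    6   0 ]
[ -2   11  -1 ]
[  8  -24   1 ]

inverse = [13/10 3/5 3/5; 3/5 1/5 1/5; 4 0 1]

Gauss-Jordan on [A | I]:
R1 <- (1/-2)*R1:  [    1    -3     0  |  -1/2     0     0 ]
R2 <- R2 - (-2)*R1:  [  0   5  -1  |  -1   1   0 ]
R3 <- R3 - (8)*R1:  [ 0  0  1  |  4  0  1 ]
R2 <- (1/5)*R2:  [    0     1  -1/5  |  -1/5   1/5     0 ]
R1 <- R1 - (-3)*R2:  [      1       0    -3/5  |  -11/10     3/5       0 ]
R1 <- R1 - (-3/5)*R3:  [     1      0      0  |  13/10    3/5    3/5 ]
R2 <- R2 - (-1/5)*R3:  [   0    1    0  |  3/5  1/5  1/5 ]
Right block of [I | A^{-1}] is the inverse:
[ 13/10  3/5  3/5 ]
[   3/5  1/5  1/5 ]
[     4    0    1 ]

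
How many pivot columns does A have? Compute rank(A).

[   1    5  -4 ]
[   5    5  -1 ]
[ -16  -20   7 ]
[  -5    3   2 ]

rank(A) = 3

Row reduction:
R2 <- R2 - (5)*R1:  [   0  -20   19 ]
R3 <- R3 - (-16)*R1:  [   0   60  -57 ]
R4 <- R4 - (-5)*R1:  [   0   28  -18 ]
R3 <- R3 - (-3)*R2:  [ 0  0  0 ]
R4 <- R4 - (-7/5)*R2:  [    0     0  43/5 ]
R3 <-> R4   (pivot in column 3 was zero)
[ 1    5    -4 ]
[ 0  -20    19 ]
[ 0    0  43/5 ]
[ 0    0     0 ]
Row echelon form:
[ 1    5    -4 ]
[ 0  -20    19 ]
[ 0    0  43/5 ]
[ 0    0     0 ]
Nonzero rows / pivot columns: 3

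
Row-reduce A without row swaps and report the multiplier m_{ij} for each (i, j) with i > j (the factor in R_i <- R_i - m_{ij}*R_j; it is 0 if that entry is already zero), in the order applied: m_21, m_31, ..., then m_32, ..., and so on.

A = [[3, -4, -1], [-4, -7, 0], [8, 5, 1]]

Forward elimination:
R2 <- R2 - (-4/3)*R1:  [     0  -37/3   -4/3 ]
R3 <- R3 - (8/3)*R1:  [    0  47/3  11/3 ]
R3 <- R3 - (-47/37)*R2:  [     0      0  73/37 ]
Multipliers (in order of application): m_{21} = -4/3, m_{31} = 8/3, m_{32} = -47/37

multipliers: -4/3, 8/3, -47/37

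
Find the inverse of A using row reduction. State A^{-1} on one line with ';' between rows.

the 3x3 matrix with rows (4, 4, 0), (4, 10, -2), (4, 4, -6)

Gauss-Jordan on [A | I]:
R1 <- (1/4)*R1:  [   1    1    0  |  1/4    0    0 ]
R2 <- R2 - (4)*R1:  [  0   6  -2  |  -1   1   0 ]
R3 <- R3 - (4)*R1:  [  0   0  -6  |  -1   0   1 ]
R2 <- (1/6)*R2:  [    0     1  -1/3  |  -1/6   1/6     0 ]
R1 <- R1 - (1)*R2:  [    1     0   1/3  |  5/12  -1/6     0 ]
R3 <- (1/-6)*R3:  [    0     0     1  |   1/6     0  -1/6 ]
R1 <- R1 - (1/3)*R3:  [     1      0      0  |  13/36   -1/6   1/18 ]
R2 <- R2 - (-1/3)*R3:  [     0      1      0  |   -1/9    1/6  -1/18 ]
Right block of [I | A^{-1}] is the inverse:
[ 13/36  -1/6   1/18 ]
[  -1/9   1/6  -1/18 ]
[   1/6     0   -1/6 ]

inverse = [13/36 -1/6 1/18; -1/9 1/6 -1/18; 1/6 0 -1/6]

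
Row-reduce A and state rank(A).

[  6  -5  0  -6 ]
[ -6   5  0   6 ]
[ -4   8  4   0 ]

Row reduction:
R2 <- R2 - (-1)*R1:  [ 0  0  0  0 ]
R3 <- R3 - (-2/3)*R1:  [    0  14/3     4    -4 ]
R2 <-> R3   (pivot in column 2 was zero)
[ 6    -5  0  -6 ]
[ 0  14/3  4  -4 ]
[ 0     0  0   0 ]
Row echelon form:
[ 6    -5  0  -6 ]
[ 0  14/3  4  -4 ]
[ 0     0  0   0 ]
Nonzero rows / pivot columns: 2

rank(A) = 2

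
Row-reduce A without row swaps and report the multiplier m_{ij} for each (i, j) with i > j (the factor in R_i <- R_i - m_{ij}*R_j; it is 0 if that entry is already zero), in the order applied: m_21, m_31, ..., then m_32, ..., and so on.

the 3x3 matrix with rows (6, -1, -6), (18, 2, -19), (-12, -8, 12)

multipliers: 3, -2, -2

Forward elimination:
R2 <- R2 - (3)*R1:  [  0   5  -1 ]
R3 <- R3 - (-2)*R1:  [   0  -10    0 ]
R3 <- R3 - (-2)*R2:  [  0   0  -2 ]
Multipliers (in order of application): m_{21} = 3, m_{31} = -2, m_{32} = -2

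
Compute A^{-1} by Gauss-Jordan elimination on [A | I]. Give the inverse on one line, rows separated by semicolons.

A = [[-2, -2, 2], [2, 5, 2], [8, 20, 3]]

Gauss-Jordan on [A | I]:
R1 <- (1/-2)*R1:  [    1     1    -1  |  -1/2     0     0 ]
R2 <- R2 - (2)*R1:  [ 0  3  4  |  1  1  0 ]
R3 <- R3 - (8)*R1:  [  0  12  11  |   4   0   1 ]
R2 <- (1/3)*R2:  [   0    1  4/3  |  1/3  1/3    0 ]
R1 <- R1 - (1)*R2:  [    1     0  -7/3  |  -5/6  -1/3     0 ]
R3 <- R3 - (12)*R2:  [  0   0  -5  |   0  -4   1 ]
R3 <- (1/-5)*R3:  [    0     0     1  |     0   4/5  -1/5 ]
R1 <- R1 - (-7/3)*R3:  [     1      0      0  |   -5/6  23/15  -7/15 ]
R2 <- R2 - (4/3)*R3:  [      0       1       0  |     1/3  -11/15    4/15 ]
Right block of [I | A^{-1}] is the inverse:
[ -5/6   23/15  -7/15 ]
[  1/3  -11/15   4/15 ]
[    0     4/5   -1/5 ]

inverse = [-5/6 23/15 -7/15; 1/3 -11/15 4/15; 0 4/5 -1/5]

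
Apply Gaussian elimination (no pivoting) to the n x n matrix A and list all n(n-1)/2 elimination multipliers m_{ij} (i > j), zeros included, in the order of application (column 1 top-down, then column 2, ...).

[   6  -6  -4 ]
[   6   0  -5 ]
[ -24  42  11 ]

Forward elimination:
R2 <- R2 - (1)*R1:  [  0   6  -1 ]
R3 <- R3 - (-4)*R1:  [  0  18  -5 ]
R3 <- R3 - (3)*R2:  [  0   0  -2 ]
Multipliers (in order of application): m_{21} = 1, m_{31} = -4, m_{32} = 3

multipliers: 1, -4, 3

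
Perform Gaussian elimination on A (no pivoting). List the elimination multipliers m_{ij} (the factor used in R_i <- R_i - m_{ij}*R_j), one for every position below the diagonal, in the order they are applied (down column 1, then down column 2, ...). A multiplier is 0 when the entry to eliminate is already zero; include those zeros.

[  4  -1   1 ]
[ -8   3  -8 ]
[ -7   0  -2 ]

Forward elimination:
R2 <- R2 - (-2)*R1:  [  0   1  -6 ]
R3 <- R3 - (-7/4)*R1:  [    0  -7/4  -1/4 ]
R3 <- R3 - (-7/4)*R2:  [     0      0  -43/4 ]
Multipliers (in order of application): m_{21} = -2, m_{31} = -7/4, m_{32} = -7/4

multipliers: -2, -7/4, -7/4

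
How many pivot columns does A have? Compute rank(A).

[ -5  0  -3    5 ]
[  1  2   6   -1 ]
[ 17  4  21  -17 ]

rank(A) = 2

Row reduction:
R2 <- R2 - (-1/5)*R1:  [    0     2  27/5     0 ]
R3 <- R3 - (-17/5)*R1:  [    0     4  54/5     0 ]
R3 <- R3 - (2)*R2:  [ 0  0  0  0 ]
Row echelon form:
[ -5  0    -3  5 ]
[  0  2  27/5  0 ]
[  0  0     0  0 ]
Nonzero rows / pivot columns: 2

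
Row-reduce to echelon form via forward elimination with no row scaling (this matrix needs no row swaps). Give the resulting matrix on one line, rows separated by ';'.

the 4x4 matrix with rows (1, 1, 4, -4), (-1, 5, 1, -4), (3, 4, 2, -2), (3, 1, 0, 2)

REF = [1 1 4 -4; 0 6 5 -8; 0 0 -65/6 34/3; 0 0 0 34/65]

Forward elimination:
R2 <- R2 - (-1)*R1:  [  0   6   5  -8 ]
R3 <- R3 - (3)*R1:  [   0    1  -10   10 ]
R4 <- R4 - (3)*R1:  [   0   -2  -12   14 ]
R3 <- R3 - (1/6)*R2:  [     0      0  -65/6   34/3 ]
R4 <- R4 - (-1/3)*R2:  [     0      0  -31/3   34/3 ]
R4 <- R4 - (62/65)*R3:  [     0      0      0  34/65 ]
Row echelon form:
[ 1  1      4     -4 ]
[ 0  6      5     -8 ]
[ 0  0  -65/6   34/3 ]
[ 0  0      0  34/65 ]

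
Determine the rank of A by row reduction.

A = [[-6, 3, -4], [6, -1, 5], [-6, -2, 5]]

rank(A) = 3

Row reduction:
R2 <- R2 - (-1)*R1:  [ 0  2  1 ]
R3 <- R3 - (1)*R1:  [  0  -5   9 ]
R3 <- R3 - (-5/2)*R2:  [    0     0  23/2 ]
Row echelon form:
[ -6  3    -4 ]
[  0  2     1 ]
[  0  0  23/2 ]
Nonzero rows / pivot columns: 3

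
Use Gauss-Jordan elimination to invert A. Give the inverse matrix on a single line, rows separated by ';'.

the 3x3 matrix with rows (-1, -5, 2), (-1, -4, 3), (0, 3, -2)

Gauss-Jordan on [A | I]:
R1 <- (1/-1)*R1:  [  1   5  -2  |  -1   0   0 ]
R2 <- R2 - (-1)*R1:  [  0   1   1  |  -1   1   0 ]
R1 <- R1 - (5)*R2:  [  1   0  -7  |   4  -5   0 ]
R3 <- R3 - (3)*R2:  [  0   0  -5  |   3  -3   1 ]
R3 <- (1/-5)*R3:  [    0     0     1  |  -3/5   3/5  -1/5 ]
R1 <- R1 - (-7)*R3:  [    1     0     0  |  -1/5  -4/5  -7/5 ]
R2 <- R2 - (1)*R3:  [    0     1     0  |  -2/5   2/5   1/5 ]
Right block of [I | A^{-1}] is the inverse:
[ -1/5  -4/5  -7/5 ]
[ -2/5   2/5   1/5 ]
[ -3/5   3/5  -1/5 ]

inverse = [-1/5 -4/5 -7/5; -2/5 2/5 1/5; -3/5 3/5 -1/5]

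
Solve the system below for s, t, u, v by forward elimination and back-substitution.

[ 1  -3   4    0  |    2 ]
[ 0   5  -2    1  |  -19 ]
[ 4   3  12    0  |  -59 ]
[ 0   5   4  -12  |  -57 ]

Forward elimination on [A|b]:
R3 <- R3 - (4)*R1:  [   0   15   -4    0  -67 ]
R3 <- R3 - (3)*R2:  [   0    0    2   -3  -10 ]
R4 <- R4 - (1)*R2:  [   0    0    6  -13  -38 ]
R4 <- R4 - (3)*R3:  [  0   0   0  -4  -8 ]
Row echelon form:
[ 1  -3   4   0  |    2 ]
[ 0   5  -2   1  |  -19 ]
[ 0   0   2  -3  |  -10 ]
[ 0   0   0  -4  |   -8 ]
Back-substitution:
v = (-8) / -4 = 2
u = (-10 - (-3)*(2)) / 2 = -2
t = (-19 - (-2)*(-2) - (1)*(2)) / 5 = -5
s = (2 - (-3)*(-5) - (4)*(-2)) / 1 = -5

(-5, -5, -2, 2)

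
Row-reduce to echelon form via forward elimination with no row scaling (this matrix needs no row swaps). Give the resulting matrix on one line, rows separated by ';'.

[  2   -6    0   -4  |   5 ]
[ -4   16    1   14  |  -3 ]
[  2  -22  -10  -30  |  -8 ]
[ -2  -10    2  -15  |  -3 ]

REF = [2 -6 0 -4 5; 0 4 1 6 7; 0 0 -6 -2 15; 0 0 0 3 45]

Forward elimination:
R2 <- R2 - (-2)*R1:  [ 0  4  1  6  7 ]
R3 <- R3 - (1)*R1:  [   0  -16  -10  -26  -13 ]
R4 <- R4 - (-1)*R1:  [   0  -16    2  -19    2 ]
R3 <- R3 - (-4)*R2:  [  0   0  -6  -2  15 ]
R4 <- R4 - (-4)*R2:  [  0   0   6   5  30 ]
R4 <- R4 - (-1)*R3:  [  0   0   0   3  45 ]
Row echelon form:
[ 2  -6   0  -4  |   5 ]
[ 0   4   1   6  |   7 ]
[ 0   0  -6  -2  |  15 ]
[ 0   0   0   3  |  45 ]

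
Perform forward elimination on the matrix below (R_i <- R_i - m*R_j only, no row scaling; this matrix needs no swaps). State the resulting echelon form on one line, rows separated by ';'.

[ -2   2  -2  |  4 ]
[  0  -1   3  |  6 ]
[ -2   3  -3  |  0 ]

REF = [-2 2 -2 4; 0 -1 3 6; 0 0 2 2]

Forward elimination:
R3 <- R3 - (1)*R1:  [  0   1  -1  -4 ]
R3 <- R3 - (-1)*R2:  [ 0  0  2  2 ]
Row echelon form:
[ -2   2  -2  |  4 ]
[  0  -1   3  |  6 ]
[  0   0   2  |  2 ]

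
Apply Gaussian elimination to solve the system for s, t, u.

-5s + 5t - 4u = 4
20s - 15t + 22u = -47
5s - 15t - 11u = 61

(-5, -5, -1)

Forward elimination on [A|b]:
R2 <- R2 - (-4)*R1:  [   0    5    6  -31 ]
R3 <- R3 - (-1)*R1:  [   0  -10  -15   65 ]
R3 <- R3 - (-2)*R2:  [  0   0  -3   3 ]
Row echelon form:
[ -5  5  -4  |    4 ]
[  0  5   6  |  -31 ]
[  0  0  -3  |    3 ]
Back-substitution:
u = (3) / -3 = -1
t = (-31 - (6)*(-1)) / 5 = -5
s = (4 - (5)*(-5) - (-4)*(-1)) / -5 = -5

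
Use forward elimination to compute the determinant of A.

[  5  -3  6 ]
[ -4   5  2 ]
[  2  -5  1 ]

det(A) = 111

Forward elimination:
R2 <- R2 - (-4/5)*R1:  [    0  13/5  34/5 ]
R3 <- R3 - (2/5)*R1:  [     0  -19/5   -7/5 ]
R3 <- R3 - (-19/13)*R2:  [      0       0  111/13 ]
Upper-triangular form:
[ 5    -3       6 ]
[ 0  13/5    34/5 ]
[ 0     0  111/13 ]
det(A) = (-1)^0 * (5) * (13/5) * (111/13) = 111  (0 row swaps -> sign +1)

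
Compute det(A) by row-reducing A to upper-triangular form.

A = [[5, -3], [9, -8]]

det(A) = -13

Forward elimination:
R2 <- R2 - (9/5)*R1:  [     0  -13/5 ]
Upper-triangular form:
[ 5     -3 ]
[ 0  -13/5 ]
det(A) = (-1)^0 * (5) * (-13/5) = -13  (0 row swaps -> sign +1)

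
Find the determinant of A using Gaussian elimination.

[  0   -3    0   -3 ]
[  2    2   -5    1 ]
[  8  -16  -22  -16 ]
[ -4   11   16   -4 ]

det(A) = 60

Forward elimination:
R1 <-> R2   (pivot in column 1 was zero)
[  2    2   -5    1 ]
[  0   -3    0   -3 ]
[  8  -16  -22  -16 ]
[ -4   11   16   -4 ]
R3 <- R3 - (4)*R1:  [   0  -24   -2  -20 ]
R4 <- R4 - (-2)*R1:  [  0  15   6  -2 ]
R3 <- R3 - (8)*R2:  [  0   0  -2   4 ]
R4 <- R4 - (-5)*R2:  [   0    0    6  -17 ]
R4 <- R4 - (-3)*R3:  [  0   0   0  -5 ]
Upper-triangular form:
[ 2   2  -5   1 ]
[ 0  -3   0  -3 ]
[ 0   0  -2   4 ]
[ 0   0   0  -5 ]
det(A) = (-1)^1 * (2) * (-3) * (-2) * (-5) = 60  (1 row swap -> sign -1)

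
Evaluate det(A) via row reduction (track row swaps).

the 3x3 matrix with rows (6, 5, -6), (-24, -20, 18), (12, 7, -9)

det(A) = -108

Forward elimination:
R2 <- R2 - (-4)*R1:  [  0   0  -6 ]
R3 <- R3 - (2)*R1:  [  0  -3   3 ]
R2 <-> R3   (pivot in column 2 was zero)
[ 6   5  -6 ]
[ 0  -3   3 ]
[ 0   0  -6 ]
Upper-triangular form:
[ 6   5  -6 ]
[ 0  -3   3 ]
[ 0   0  -6 ]
det(A) = (-1)^1 * (6) * (-3) * (-6) = -108  (1 row swap -> sign -1)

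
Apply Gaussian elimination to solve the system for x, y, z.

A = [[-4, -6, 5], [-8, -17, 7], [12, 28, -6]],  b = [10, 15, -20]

(-4, 1, 0)

Forward elimination on [A|b]:
R2 <- R2 - (2)*R1:  [  0  -5  -3  -5 ]
R3 <- R3 - (-3)*R1:  [  0  10   9  10 ]
R3 <- R3 - (-2)*R2:  [ 0  0  3  0 ]
Row echelon form:
[ -4  -6   5  |  10 ]
[  0  -5  -3  |  -5 ]
[  0   0   3  |   0 ]
Back-substitution:
z = (0) / 3 = 0
y = (-5 - (-3)*(0)) / -5 = 1
x = (10 - (-6)*(1) - (5)*(0)) / -4 = -4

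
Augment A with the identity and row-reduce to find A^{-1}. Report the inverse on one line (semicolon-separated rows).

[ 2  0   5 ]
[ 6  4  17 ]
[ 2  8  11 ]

inverse = [-23/4 5/2 -5/4; -2 3/4 -1/4; 5/2 -1 1/2]

Gauss-Jordan on [A | I]:
R1 <- (1/2)*R1:  [   1    0  5/2  |  1/2    0    0 ]
R2 <- R2 - (6)*R1:  [  0   4   2  |  -3   1   0 ]
R3 <- R3 - (2)*R1:  [  0   8   6  |  -1   0   1 ]
R2 <- (1/4)*R2:  [    0     1   1/2  |  -3/4   1/4     0 ]
R3 <- R3 - (8)*R2:  [  0   0   2  |   5  -2   1 ]
R3 <- (1/2)*R3:  [   0    0    1  |  5/2   -1  1/2 ]
R1 <- R1 - (5/2)*R3:  [     1      0      0  |  -23/4    5/2   -5/4 ]
R2 <- R2 - (1/2)*R3:  [    0     1     0  |    -2   3/4  -1/4 ]
Right block of [I | A^{-1}] is the inverse:
[ -23/4  5/2  -5/4 ]
[    -2  3/4  -1/4 ]
[   5/2   -1   1/2 ]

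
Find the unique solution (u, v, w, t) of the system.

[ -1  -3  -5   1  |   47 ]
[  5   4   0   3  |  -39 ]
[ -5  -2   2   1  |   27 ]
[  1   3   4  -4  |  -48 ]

(-5, -5, -5, 2)

Forward elimination on [A|b]:
R2 <- R2 - (-5)*R1:  [   0  -11  -25    8  196 ]
R3 <- R3 - (5)*R1:  [    0    13    27    -4  -208 ]
R4 <- R4 - (-1)*R1:  [  0   0  -1  -3  -1 ]
R3 <- R3 - (-13/11)*R2:  [      0       0  -28/11   60/11  260/11 ]
R4 <- R4 - (11/28)*R3:  [     0      0      0  -36/7  -72/7 ]
Row echelon form:
[ -1   -3      -5      1  |      47 ]
[  0  -11     -25      8  |     196 ]
[  0    0  -28/11  60/11  |  260/11 ]
[  0    0       0  -36/7  |   -72/7 ]
Back-substitution:
t = (-72/7) / (-36/7) = 2
w = (260/11 - (60/11)*(2)) / (-28/11) = -5
v = (196 - (-25)*(-5) - (8)*(2)) / -11 = -5
u = (47 - (-3)*(-5) - (-5)*(-5) - (1)*(2)) / -1 = -5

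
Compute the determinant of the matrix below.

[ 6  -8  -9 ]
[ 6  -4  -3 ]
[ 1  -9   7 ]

det(A) = 480

Forward elimination:
R2 <- R2 - (1)*R1:  [ 0  4  6 ]
R3 <- R3 - (1/6)*R1:  [     0  -23/3   17/2 ]
R3 <- R3 - (-23/12)*R2:  [  0   0  20 ]
Upper-triangular form:
[ 6  -8  -9 ]
[ 0   4   6 ]
[ 0   0  20 ]
det(A) = (-1)^0 * (6) * (4) * (20) = 480  (0 row swaps -> sign +1)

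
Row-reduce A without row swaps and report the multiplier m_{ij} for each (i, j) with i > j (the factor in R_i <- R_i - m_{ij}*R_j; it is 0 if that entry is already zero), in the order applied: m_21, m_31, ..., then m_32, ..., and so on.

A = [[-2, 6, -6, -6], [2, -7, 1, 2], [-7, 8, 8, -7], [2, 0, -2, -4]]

multipliers: -1, 7/2, -1, 13, -6, -19/47

Forward elimination:
R2 <- R2 - (-1)*R1:  [  0  -1  -5  -4 ]
R3 <- R3 - (7/2)*R1:  [   0  -13   29   14 ]
R4 <- R4 - (-1)*R1:  [   0    6   -8  -10 ]
R3 <- R3 - (13)*R2:  [  0   0  94  66 ]
R4 <- R4 - (-6)*R2:  [   0    0  -38  -34 ]
R4 <- R4 - (-19/47)*R3:  [       0        0        0  -344/47 ]
Multipliers (in order of application): m_{21} = -1, m_{31} = 7/2, m_{41} = -1, m_{32} = 13, m_{42} = -6, m_{43} = -19/47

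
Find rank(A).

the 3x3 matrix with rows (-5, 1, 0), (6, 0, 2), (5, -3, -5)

rank(A) = 3

Row reduction:
R2 <- R2 - (-6/5)*R1:  [   0  6/5    2 ]
R3 <- R3 - (-1)*R1:  [  0  -2  -5 ]
R3 <- R3 - (-5/3)*R2:  [    0     0  -5/3 ]
Row echelon form:
[ -5    1     0 ]
[  0  6/5     2 ]
[  0    0  -5/3 ]
Nonzero rows / pivot columns: 3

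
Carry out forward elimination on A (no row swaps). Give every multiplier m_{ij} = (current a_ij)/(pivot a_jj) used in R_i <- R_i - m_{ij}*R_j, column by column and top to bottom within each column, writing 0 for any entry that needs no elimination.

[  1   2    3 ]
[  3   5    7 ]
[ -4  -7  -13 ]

Forward elimination:
R2 <- R2 - (3)*R1:  [  0  -1  -2 ]
R3 <- R3 - (-4)*R1:  [  0   1  -1 ]
R3 <- R3 - (-1)*R2:  [  0   0  -3 ]
Multipliers (in order of application): m_{21} = 3, m_{31} = -4, m_{32} = -1

multipliers: 3, -4, -1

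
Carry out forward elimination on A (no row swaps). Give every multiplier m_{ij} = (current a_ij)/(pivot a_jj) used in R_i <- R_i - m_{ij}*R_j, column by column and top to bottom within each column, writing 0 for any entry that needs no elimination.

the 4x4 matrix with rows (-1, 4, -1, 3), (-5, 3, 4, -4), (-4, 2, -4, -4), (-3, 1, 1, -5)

Forward elimination:
R2 <- R2 - (5)*R1:  [   0  -17    9  -19 ]
R3 <- R3 - (4)*R1:  [   0  -14    0  -16 ]
R4 <- R4 - (3)*R1:  [   0  -11    4  -14 ]
R3 <- R3 - (14/17)*R2:  [       0        0  -126/17    -6/17 ]
R4 <- R4 - (11/17)*R2:  [      0       0  -31/17  -29/17 ]
R4 <- R4 - (31/126)*R3:  [      0       0       0  -34/21 ]
Multipliers (in order of application): m_{21} = 5, m_{31} = 4, m_{41} = 3, m_{32} = 14/17, m_{42} = 11/17, m_{43} = 31/126

multipliers: 5, 4, 3, 14/17, 11/17, 31/126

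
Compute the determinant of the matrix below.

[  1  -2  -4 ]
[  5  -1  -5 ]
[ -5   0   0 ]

det(A) = -30

Forward elimination:
R2 <- R2 - (5)*R1:  [  0   9  15 ]
R3 <- R3 - (-5)*R1:  [   0  -10  -20 ]
R3 <- R3 - (-10/9)*R2:  [     0      0  -10/3 ]
Upper-triangular form:
[ 1  -2     -4 ]
[ 0   9     15 ]
[ 0   0  -10/3 ]
det(A) = (-1)^0 * (1) * (9) * (-10/3) = -30  (0 row swaps -> sign +1)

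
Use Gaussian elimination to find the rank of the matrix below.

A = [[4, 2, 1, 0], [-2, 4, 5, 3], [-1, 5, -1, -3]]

Row reduction:
R2 <- R2 - (-1/2)*R1:  [    0     5  11/2     3 ]
R3 <- R3 - (-1/4)*R1:  [    0  11/2  -3/4    -3 ]
R3 <- R3 - (11/10)*R2:  [      0       0   -34/5  -63/10 ]
Row echelon form:
[ 4  2      1       0 ]
[ 0  5   11/2       3 ]
[ 0  0  -34/5  -63/10 ]
Nonzero rows / pivot columns: 3

rank(A) = 3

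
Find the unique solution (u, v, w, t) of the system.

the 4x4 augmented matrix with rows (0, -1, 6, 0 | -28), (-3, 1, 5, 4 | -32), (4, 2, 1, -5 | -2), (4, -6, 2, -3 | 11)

(3, -2, -5, 1)

Forward elimination on [A|b]:
R1 <-> R2   (pivot in column 1 was zero)
[ -3   1  5   4  -32 ]
[  0  -1  6   0  -28 ]
[  4   2  1  -5   -2 ]
[  4  -6  2  -3   11 ]
R3 <- R3 - (-4/3)*R1:  [      0    10/3    23/3     1/3  -134/3 ]
R4 <- R4 - (-4/3)*R1:  [     0  -14/3   26/3    7/3  -95/3 ]
R3 <- R3 - (-10/3)*R2:  [    0     0  83/3   1/3  -138 ]
R4 <- R4 - (14/3)*R2:  [     0      0  -58/3    7/3     99 ]
R4 <- R4 - (-58/83)*R3:  [      0       0       0  213/83  213/83 ]
Row echelon form:
[ -3   1     5       4  |     -32 ]
[  0  -1     6       0  |     -28 ]
[  0   0  83/3     1/3  |    -138 ]
[  0   0     0  213/83  |  213/83 ]
Back-substitution:
t = (213/83) / (213/83) = 1
w = (-138 - (1/3)*(1)) / (83/3) = -5
v = (-28 - (6)*(-5)) / -1 = -2
u = (-32 - (1)*(-2) - (5)*(-5) - (4)*(1)) / -3 = 3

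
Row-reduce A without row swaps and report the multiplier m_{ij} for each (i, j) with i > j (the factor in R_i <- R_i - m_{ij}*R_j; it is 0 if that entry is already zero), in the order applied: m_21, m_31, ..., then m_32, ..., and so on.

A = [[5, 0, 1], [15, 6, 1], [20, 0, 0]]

multipliers: 3, 4, 0

Forward elimination:
R2 <- R2 - (3)*R1:  [  0   6  -2 ]
R3 <- R3 - (4)*R1:  [  0   0  -4 ]
R3: entry in column 2 is already 0 -> m_{32} = 0 (no row operation needed)
Multipliers (in order of application): m_{21} = 3, m_{31} = 4, m_{32} = 0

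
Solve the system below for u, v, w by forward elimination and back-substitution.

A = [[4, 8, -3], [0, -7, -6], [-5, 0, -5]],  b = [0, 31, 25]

Forward elimination on [A|b]:
R3 <- R3 - (-5/4)*R1:  [     0     10  -35/4     25 ]
R3 <- R3 - (-10/7)*R2:  [       0        0  -485/28    485/7 ]
Row echelon form:
[ 4   8       -3  |      0 ]
[ 0  -7       -6  |     31 ]
[ 0   0  -485/28  |  485/7 ]
Back-substitution:
w = (485/7) / (-485/28) = -4
v = (31 - (-6)*(-4)) / -7 = -1
u = (0 - (8)*(-1) - (-3)*(-4)) / 4 = -1

(-1, -1, -4)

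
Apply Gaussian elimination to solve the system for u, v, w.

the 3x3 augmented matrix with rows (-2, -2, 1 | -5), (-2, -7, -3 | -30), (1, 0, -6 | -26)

Forward elimination on [A|b]:
R2 <- R2 - (1)*R1:  [   0   -5   -4  -25 ]
R3 <- R3 - (-1/2)*R1:  [     0     -1  -11/2  -57/2 ]
R3 <- R3 - (1/5)*R2:  [      0       0  -47/10   -47/2 ]
Row echelon form:
[ -2  -2       1  |     -5 ]
[  0  -5      -4  |    -25 ]
[  0   0  -47/10  |  -47/2 ]
Back-substitution:
w = (-47/2) / (-47/10) = 5
v = (-25 - (-4)*(5)) / -5 = 1
u = (-5 - (-2)*(1) - (1)*(5)) / -2 = 4

(4, 1, 5)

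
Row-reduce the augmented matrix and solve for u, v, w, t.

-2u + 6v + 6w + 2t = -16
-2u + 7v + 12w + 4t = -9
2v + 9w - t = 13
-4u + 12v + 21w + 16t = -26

(4, -3, 2, -1)

Forward elimination on [A|b]:
R2 <- R2 - (1)*R1:  [ 0  1  6  2  7 ]
R4 <- R4 - (2)*R1:  [  0   0   9  12   6 ]
R3 <- R3 - (2)*R2:  [  0   0  -3  -5  -1 ]
R4 <- R4 - (-3)*R3:  [  0   0   0  -3   3 ]
Row echelon form:
[ -2  6   6   2  |  -16 ]
[  0  1   6   2  |    7 ]
[  0  0  -3  -5  |   -1 ]
[  0  0   0  -3  |    3 ]
Back-substitution:
t = (3) / -3 = -1
w = (-1 - (-5)*(-1)) / -3 = 2
v = (7 - (6)*(2) - (2)*(-1)) / 1 = -3
u = (-16 - (6)*(-3) - (6)*(2) - (2)*(-1)) / -2 = 4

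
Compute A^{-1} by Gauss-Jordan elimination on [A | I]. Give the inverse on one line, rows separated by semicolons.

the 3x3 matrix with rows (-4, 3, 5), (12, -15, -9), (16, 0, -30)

Gauss-Jordan on [A | I]:
R1 <- (1/-4)*R1:  [    1  -3/4  -5/4  |  -1/4     0     0 ]
R2 <- R2 - (12)*R1:  [  0  -6   6  |   3   1   0 ]
R3 <- R3 - (16)*R1:  [   0   12  -10  |    4    0    1 ]
R2 <- (1/-6)*R2:  [    0     1    -1  |  -1/2  -1/6     0 ]
R1 <- R1 - (-3/4)*R2:  [    1     0    -2  |  -5/8  -1/8     0 ]
R3 <- R3 - (12)*R2:  [  0   0   2  |  10   2   1 ]
R3 <- (1/2)*R3:  [   0    0    1  |    5    1  1/2 ]
R1 <- R1 - (-2)*R3:  [    1     0     0  |  75/8  15/8     1 ]
R2 <- R2 - (-1)*R3:  [   0    1    0  |  9/2  5/6  1/2 ]
Right block of [I | A^{-1}] is the inverse:
[ 75/8  15/8    1 ]
[  9/2   5/6  1/2 ]
[    5     1  1/2 ]

inverse = [75/8 15/8 1; 9/2 5/6 1/2; 5 1 1/2]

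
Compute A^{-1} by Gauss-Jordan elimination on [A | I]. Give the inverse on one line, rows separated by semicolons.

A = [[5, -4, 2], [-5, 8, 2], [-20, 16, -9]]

inverse = [26/5 1/5 6/5; 17/4 1/4 1; -4 0 -1]

Gauss-Jordan on [A | I]:
R1 <- (1/5)*R1:  [    1  -4/5   2/5  |   1/5     0     0 ]
R2 <- R2 - (-5)*R1:  [ 0  4  4  |  1  1  0 ]
R3 <- R3 - (-20)*R1:  [  0   0  -1  |   4   0   1 ]
R2 <- (1/4)*R2:  [   0    1    1  |  1/4  1/4    0 ]
R1 <- R1 - (-4/5)*R2:  [   1    0  6/5  |  2/5  1/5    0 ]
R3 <- (1/-1)*R3:  [  0   0   1  |  -4   0  -1 ]
R1 <- R1 - (6/5)*R3:  [    1     0     0  |  26/5   1/5   6/5 ]
R2 <- R2 - (1)*R3:  [    0     1     0  |  17/4   1/4     1 ]
Right block of [I | A^{-1}] is the inverse:
[ 26/5  1/5  6/5 ]
[ 17/4  1/4    1 ]
[   -4    0   -1 ]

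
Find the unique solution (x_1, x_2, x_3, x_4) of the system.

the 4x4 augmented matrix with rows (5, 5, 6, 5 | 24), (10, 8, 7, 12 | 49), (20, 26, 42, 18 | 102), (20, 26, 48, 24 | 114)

Forward elimination on [A|b]:
R2 <- R2 - (2)*R1:  [  0  -2  -5   2   1 ]
R3 <- R3 - (4)*R1:  [  0   6  18  -2   6 ]
R4 <- R4 - (4)*R1:  [  0   6  24   4  18 ]
R3 <- R3 - (-3)*R2:  [ 0  0  3  4  9 ]
R4 <- R4 - (-3)*R2:  [  0   0   9  10  21 ]
R4 <- R4 - (3)*R3:  [  0   0   0  -2  -6 ]
Row echelon form:
[ 5   5   6   5  |  24 ]
[ 0  -2  -5   2  |   1 ]
[ 0   0   3   4  |   9 ]
[ 0   0   0  -2  |  -6 ]
Back-substitution:
x_4 = (-6) / -2 = 3
x_3 = (9 - (4)*(3)) / 3 = -1
x_2 = (1 - (-5)*(-1) - (2)*(3)) / -2 = 5
x_1 = (24 - (5)*(5) - (6)*(-1) - (5)*(3)) / 5 = -2

(-2, 5, -1, 3)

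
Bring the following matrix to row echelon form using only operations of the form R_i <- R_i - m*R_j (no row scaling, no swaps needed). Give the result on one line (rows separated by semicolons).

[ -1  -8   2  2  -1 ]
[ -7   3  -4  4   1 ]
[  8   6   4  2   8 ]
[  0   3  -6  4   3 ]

Forward elimination:
R2 <- R2 - (7)*R1:  [   0   59  -18  -10    8 ]
R3 <- R3 - (-8)*R1:  [   0  -58   20   18    0 ]
R3 <- R3 - (-58/59)*R2:  [      0       0  136/59  482/59  464/59 ]
R4 <- R4 - (3/59)*R2:  [       0        0  -300/59   266/59   153/59 ]
R4 <- R4 - (-75/34)*R3:  [      0       0       0  383/17  339/17 ]
Row echelon form:
[ -1  -8       2       2      -1 ]
[  0  59     -18     -10       8 ]
[  0   0  136/59  482/59  464/59 ]
[  0   0       0  383/17  339/17 ]

REF = [-1 -8 2 2 -1; 0 59 -18 -10 8; 0 0 136/59 482/59 464/59; 0 0 0 383/17 339/17]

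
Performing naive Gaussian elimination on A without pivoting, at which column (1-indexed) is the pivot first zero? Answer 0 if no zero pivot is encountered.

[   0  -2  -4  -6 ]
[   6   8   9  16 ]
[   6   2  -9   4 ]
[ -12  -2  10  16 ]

Naive forward elimination:
Pivot entry (1,1) is zero but row 2 has 6 in column 1 -> naive elimination stops; a row interchange (e.g. R1 <-> R2) would be required here.

first zero-pivot column = 1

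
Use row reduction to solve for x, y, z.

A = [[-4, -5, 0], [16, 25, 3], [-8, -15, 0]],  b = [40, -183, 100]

(-5, -4, -1)

Forward elimination on [A|b]:
R2 <- R2 - (-4)*R1:  [   0    5    3  -23 ]
R3 <- R3 - (2)*R1:  [  0  -5   0  20 ]
R3 <- R3 - (-1)*R2:  [  0   0   3  -3 ]
Row echelon form:
[ -4  -5  0  |   40 ]
[  0   5  3  |  -23 ]
[  0   0  3  |   -3 ]
Back-substitution:
z = (-3) / 3 = -1
y = (-23 - (3)*(-1)) / 5 = -4
x = (40 - (-5)*(-4)) / -4 = -5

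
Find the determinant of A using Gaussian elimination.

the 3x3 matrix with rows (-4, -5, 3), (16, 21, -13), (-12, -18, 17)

det(A) = -20

Forward elimination:
R2 <- R2 - (-4)*R1:  [  0   1  -1 ]
R3 <- R3 - (3)*R1:  [  0  -3   8 ]
R3 <- R3 - (-3)*R2:  [ 0  0  5 ]
Upper-triangular form:
[ -4  -5   3 ]
[  0   1  -1 ]
[  0   0   5 ]
det(A) = (-1)^0 * (-4) * (1) * (5) = -20  (0 row swaps -> sign +1)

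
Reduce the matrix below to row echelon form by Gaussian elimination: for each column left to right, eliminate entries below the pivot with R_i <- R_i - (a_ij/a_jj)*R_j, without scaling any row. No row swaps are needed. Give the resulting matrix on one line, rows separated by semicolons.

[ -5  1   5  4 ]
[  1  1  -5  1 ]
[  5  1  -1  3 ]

REF = [-5 1 5 4; 0 6/5 -4 9/5; 0 0 32/3 4]

Forward elimination:
R2 <- R2 - (-1/5)*R1:  [   0  6/5   -4  9/5 ]
R3 <- R3 - (-1)*R1:  [ 0  2  4  7 ]
R3 <- R3 - (5/3)*R2:  [    0     0  32/3     4 ]
Row echelon form:
[ -5    1     5    4 ]
[  0  6/5    -4  9/5 ]
[  0    0  32/3    4 ]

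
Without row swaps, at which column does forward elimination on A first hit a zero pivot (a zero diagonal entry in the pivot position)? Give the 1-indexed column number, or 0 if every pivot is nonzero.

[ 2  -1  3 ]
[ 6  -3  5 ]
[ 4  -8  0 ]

first zero-pivot column = 2

Naive forward elimination:
R2 <- R2 - (3)*R1:  [  0   0  -4 ]
R3 <- R3 - (2)*R1:  [  0  -6  -6 ]
Matrix at this point:
[ 2  -1   3 ]
[ 0   0  -4 ]
[ 0  -6  -6 ]
Pivot entry (2,2) is zero but row 3 has -6 in column 2 -> naive elimination stops; a row interchange (e.g. R2 <-> R3) would be required here.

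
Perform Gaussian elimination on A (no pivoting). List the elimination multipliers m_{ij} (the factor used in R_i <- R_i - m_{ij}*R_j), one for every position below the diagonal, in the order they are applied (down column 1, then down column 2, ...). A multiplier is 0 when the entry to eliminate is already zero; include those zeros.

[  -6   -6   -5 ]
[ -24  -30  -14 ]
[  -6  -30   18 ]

Forward elimination:
R2 <- R2 - (4)*R1:  [  0  -6   6 ]
R3 <- R3 - (1)*R1:  [   0  -24   23 ]
R3 <- R3 - (4)*R2:  [  0   0  -1 ]
Multipliers (in order of application): m_{21} = 4, m_{31} = 1, m_{32} = 4

multipliers: 4, 1, 4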